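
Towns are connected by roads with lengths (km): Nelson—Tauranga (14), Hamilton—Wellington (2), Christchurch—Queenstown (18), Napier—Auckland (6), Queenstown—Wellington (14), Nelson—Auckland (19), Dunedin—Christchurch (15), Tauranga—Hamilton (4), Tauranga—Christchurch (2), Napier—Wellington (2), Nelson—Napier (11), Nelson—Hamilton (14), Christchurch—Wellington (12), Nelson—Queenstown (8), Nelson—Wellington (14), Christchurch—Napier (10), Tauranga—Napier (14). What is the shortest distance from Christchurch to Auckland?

16

Comparing a few candidate routes:
Christchurch-Tauranga-Napier-Auckland: 2 + 14 + 6 = 22
Christchurch-Tauranga-Nelson-Napier-Auckland: 2 + 14 + 11 + 6 = 33
Christchurch-Tauranga-Hamilton-Wellington-Napier-Auckland: 2 + 4 + 2 + 2 + 6 = 16
Christchurch-Tauranga-Nelson-Auckland: 2 + 14 + 19 = 35
Christchurch-Wellington-Napier-Auckland: 12 + 2 + 6 = 20
Christchurch-Napier-Auckland: 10 + 6 = 16
The minimum is 16 km.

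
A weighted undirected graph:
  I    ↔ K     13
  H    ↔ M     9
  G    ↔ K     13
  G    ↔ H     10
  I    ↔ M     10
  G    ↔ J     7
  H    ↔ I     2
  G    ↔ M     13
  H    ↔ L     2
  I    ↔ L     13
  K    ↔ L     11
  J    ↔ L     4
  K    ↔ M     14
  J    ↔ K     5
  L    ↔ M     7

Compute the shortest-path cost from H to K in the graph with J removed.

13

A few of the H→K routes:
H→M→K: 9 + 14 = 23
H→I→K: 2 + 13 = 15
H→L→M→K: 2 + 7 + 14 = 23
H→L→K: 2 + 11 = 13
H→G→K: 10 + 13 = 23
Best route has total 13.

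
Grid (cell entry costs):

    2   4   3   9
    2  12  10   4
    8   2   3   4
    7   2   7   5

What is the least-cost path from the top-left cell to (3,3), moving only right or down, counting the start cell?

26

Best path: r0c0→r1c0→r2c0→r2c1→r2c2→r2c3→r3c3
Cost: 2 + 2 + 8 + 2 + 3 + 4 + 5 = 26
(Top row then right column would cost 31.)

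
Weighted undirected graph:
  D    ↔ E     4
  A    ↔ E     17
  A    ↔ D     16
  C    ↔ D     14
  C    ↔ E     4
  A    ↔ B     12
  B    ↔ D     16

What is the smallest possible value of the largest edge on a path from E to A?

Paths from E to A:
E - D - B - A: max(4, 16, 12) = 16
E - C - D - A: max(4, 14, 16) = 16
E - C - D - B - A: max(4, 14, 16, 12) = 16
E - A: max(17) = 17
E - D - A: max(4, 16) = 16
Best route has worst link 16.

16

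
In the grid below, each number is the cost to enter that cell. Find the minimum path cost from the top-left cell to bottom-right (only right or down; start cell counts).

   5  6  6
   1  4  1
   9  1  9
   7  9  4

Take (0,0)→(1,0)→(1,1)→(1,2)→(2,2)→(3,2) for a total of 5 + 1 + 4 + 1 + 9 + 4 = 24.

24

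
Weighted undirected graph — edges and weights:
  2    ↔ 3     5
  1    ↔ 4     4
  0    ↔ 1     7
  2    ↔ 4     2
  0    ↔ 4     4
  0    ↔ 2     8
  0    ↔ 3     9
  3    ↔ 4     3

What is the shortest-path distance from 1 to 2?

6

Checking several routes:
1-0-4-2: 7 + 4 + 2 = 13
1-0-4-3-2: 7 + 4 + 3 + 5 = 19
1-0-2: 7 + 8 = 15
1-4-2: 4 + 2 = 6
1-4-0-2: 4 + 4 + 8 = 16
1-4-3-2: 4 + 3 + 5 = 12
Best route has total 6.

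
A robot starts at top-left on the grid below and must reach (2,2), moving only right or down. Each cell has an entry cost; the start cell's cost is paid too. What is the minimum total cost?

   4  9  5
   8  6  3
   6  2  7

27

Best path: r0c0 r1c0 r1c1 r2c1 r2c2
Cost: 4 + 8 + 6 + 2 + 7 = 27
For comparison, the top-then-right route costs 28.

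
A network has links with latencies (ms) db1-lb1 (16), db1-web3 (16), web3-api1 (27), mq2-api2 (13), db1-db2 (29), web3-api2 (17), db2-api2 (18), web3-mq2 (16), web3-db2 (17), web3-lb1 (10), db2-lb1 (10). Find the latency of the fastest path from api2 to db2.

Checking several routes:
api2 -> db2: 18
api2 -> mq2 -> web3 -> db2: 13 + 16 + 17 = 46
api2 -> web3 -> db2: 17 + 17 = 34
api2 -> web3 -> lb1 -> db2: 17 + 10 + 10 = 37
api2 -> mq2 -> web3 -> lb1 -> db2: 13 + 16 + 10 + 10 = 49
Shortest: 18 ms.

18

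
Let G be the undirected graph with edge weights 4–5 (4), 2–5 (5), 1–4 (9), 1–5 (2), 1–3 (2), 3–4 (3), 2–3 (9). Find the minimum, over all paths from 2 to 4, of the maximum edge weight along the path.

Some routes from 2 to 4:
2 - 5 - 1 - 4: max(5, 2, 9) = 9
2 - 5 - 1 - 3 - 4: max(5, 2, 2, 3) = 5
2 - 5 - 4: max(5, 4) = 5
Smallest bottleneck: 5.

5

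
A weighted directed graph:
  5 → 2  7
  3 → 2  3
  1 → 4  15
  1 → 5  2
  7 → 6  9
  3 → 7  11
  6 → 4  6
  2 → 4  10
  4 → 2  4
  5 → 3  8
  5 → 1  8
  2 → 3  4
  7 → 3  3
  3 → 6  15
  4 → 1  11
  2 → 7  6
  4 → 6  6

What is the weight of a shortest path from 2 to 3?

Candidate routes:
2-7-6-4-1-5-3: 6 + 9 + 6 + 11 + 2 + 8 = 42
2-3: 4
2-4-1-5-3: 10 + 11 + 2 + 8 = 31
2-7-3: 6 + 3 = 9
Best route has total 4.

4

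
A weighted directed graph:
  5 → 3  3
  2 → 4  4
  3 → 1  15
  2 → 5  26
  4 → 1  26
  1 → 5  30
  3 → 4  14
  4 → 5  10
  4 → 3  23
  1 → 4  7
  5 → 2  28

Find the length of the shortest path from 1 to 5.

Routes from 1 to 5:
1-5: 30
1-4-5: 7 + 10 = 17
Shortest: 17.

17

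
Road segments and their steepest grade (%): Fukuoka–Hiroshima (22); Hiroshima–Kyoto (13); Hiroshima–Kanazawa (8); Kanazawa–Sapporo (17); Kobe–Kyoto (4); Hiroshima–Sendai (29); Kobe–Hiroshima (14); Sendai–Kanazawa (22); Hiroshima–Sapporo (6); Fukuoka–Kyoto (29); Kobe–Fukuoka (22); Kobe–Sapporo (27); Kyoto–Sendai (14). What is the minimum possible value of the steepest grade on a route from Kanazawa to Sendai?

14

A few of the Kanazawa→Sendai routes:
Kanazawa → Sapporo → Hiroshima → Kyoto → Sendai: max(17, 6, 13, 14) = 17
Kanazawa → Hiroshima → Kyoto → Sendai: max(8, 13, 14) = 14
Kanazawa → Sapporo → Hiroshima → Kobe → Kyoto → Sendai: max(17, 6, 14, 4, 14) = 17
Kanazawa → Sendai: max(22) = 22
Kanazawa → Hiroshima → Kobe → Kyoto → Sendai: max(8, 14, 4, 14) = 14
The minimum achievable maximum is 14%.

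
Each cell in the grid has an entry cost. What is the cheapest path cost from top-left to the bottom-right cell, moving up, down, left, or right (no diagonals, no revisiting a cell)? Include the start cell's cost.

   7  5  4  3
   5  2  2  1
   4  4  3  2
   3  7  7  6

One optimal route is [0,0] → [0,1] → [1,1] → [1,2] → [1,3] → [2,3] → [3,3].
Its cost is 7 + 5 + 2 + 2 + 1 + 2 + 6 = 25.

25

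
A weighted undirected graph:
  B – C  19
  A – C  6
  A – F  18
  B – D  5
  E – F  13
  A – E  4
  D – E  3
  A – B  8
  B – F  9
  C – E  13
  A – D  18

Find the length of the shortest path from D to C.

13

A few of the D→C routes:
D -> A -> C: 18 + 6 = 24
D -> E -> A -> C: 3 + 4 + 6 = 13
D -> E -> C: 3 + 13 = 16
D -> B -> C: 5 + 19 = 24
D -> B -> A -> C: 5 + 8 + 6 = 19
Best route has total 13.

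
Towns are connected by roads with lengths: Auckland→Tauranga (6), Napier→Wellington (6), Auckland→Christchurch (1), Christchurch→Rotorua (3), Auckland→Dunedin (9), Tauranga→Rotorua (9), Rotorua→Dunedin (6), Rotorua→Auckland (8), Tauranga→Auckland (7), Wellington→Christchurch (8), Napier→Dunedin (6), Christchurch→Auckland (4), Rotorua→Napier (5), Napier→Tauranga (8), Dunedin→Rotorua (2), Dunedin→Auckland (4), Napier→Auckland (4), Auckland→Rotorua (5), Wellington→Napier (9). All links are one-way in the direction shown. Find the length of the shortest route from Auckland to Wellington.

Candidate routes:
Auckland -> Dunedin -> Rotorua -> Napier -> Wellington: 9 + 2 + 5 + 6 = 22
Auckland -> Christchurch -> Rotorua -> Napier -> Wellington: 1 + 3 + 5 + 6 = 15
Auckland -> Tauranga -> Rotorua -> Napier -> Wellington: 6 + 9 + 5 + 6 = 26
Auckland -> Rotorua -> Napier -> Wellington: 5 + 5 + 6 = 16
Shortest: 15.

15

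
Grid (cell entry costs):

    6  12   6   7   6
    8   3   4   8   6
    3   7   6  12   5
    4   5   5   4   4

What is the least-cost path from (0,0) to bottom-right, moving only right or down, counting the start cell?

Best path: (0,0)→(1,0)→(2,0)→(3,0)→(3,1)→(3,2)→(3,3)→(3,4)
Cost: 6 + 8 + 3 + 4 + 5 + 5 + 4 + 4 = 39
(Top row then right column would cost 52.)

39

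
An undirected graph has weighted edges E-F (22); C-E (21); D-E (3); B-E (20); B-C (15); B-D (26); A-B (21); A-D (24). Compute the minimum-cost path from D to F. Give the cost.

25

Candidate routes:
D-E-F: 3 + 22 = 25
D-A-B-E-F: 24 + 21 + 20 + 22 = 87
D-A-B-C-E-F: 24 + 21 + 15 + 21 + 22 = 103
D-B-C-E-F: 26 + 15 + 21 + 22 = 84
D-B-E-F: 26 + 20 + 22 = 68
The minimum is 25.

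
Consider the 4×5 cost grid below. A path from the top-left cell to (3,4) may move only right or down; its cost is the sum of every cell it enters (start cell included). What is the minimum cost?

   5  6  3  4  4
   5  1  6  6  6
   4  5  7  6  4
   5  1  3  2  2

Best path: (0,0)→(1,0)→(1,1)→(2,1)→(3,1)→(3,2)→(3,3)→(3,4)
Cost: 5 + 5 + 1 + 5 + 1 + 3 + 2 + 2 = 24
(Top row then right column would cost 34.)

24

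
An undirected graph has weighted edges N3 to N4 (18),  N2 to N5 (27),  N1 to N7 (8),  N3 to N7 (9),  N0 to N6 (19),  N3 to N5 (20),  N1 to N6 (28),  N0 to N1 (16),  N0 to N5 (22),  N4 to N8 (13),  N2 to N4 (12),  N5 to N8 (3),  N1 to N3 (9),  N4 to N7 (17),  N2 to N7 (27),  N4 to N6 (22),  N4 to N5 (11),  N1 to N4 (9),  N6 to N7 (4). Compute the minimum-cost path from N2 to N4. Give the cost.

12

Some routes from N2 to N4:
N2 - N5 - N8 - N4: 27 + 3 + 13 = 43
N2 - N4: 12
N2 - N5 - N4: 27 + 11 = 38
N2 - N7 - N1 - N4: 27 + 8 + 9 = 44
N2 - N7 - N4: 27 + 17 = 44
Best route has total 12.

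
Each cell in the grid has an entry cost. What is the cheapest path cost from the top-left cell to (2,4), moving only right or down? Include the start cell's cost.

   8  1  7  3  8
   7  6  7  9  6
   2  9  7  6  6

One optimal route is [0,0] → [0,1] → [0,2] → [0,3] → [0,4] → [1,4] → [2,4].
Its cost is 8 + 1 + 7 + 3 + 8 + 6 + 6 = 39.

39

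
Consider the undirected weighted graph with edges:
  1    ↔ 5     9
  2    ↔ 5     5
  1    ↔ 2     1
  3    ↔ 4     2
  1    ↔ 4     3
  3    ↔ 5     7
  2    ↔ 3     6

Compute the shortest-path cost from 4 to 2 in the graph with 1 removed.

8

Candidate routes:
4→3→2: 2 + 6 = 8
4→3→5→2: 2 + 7 + 5 = 14
Shortest: 8.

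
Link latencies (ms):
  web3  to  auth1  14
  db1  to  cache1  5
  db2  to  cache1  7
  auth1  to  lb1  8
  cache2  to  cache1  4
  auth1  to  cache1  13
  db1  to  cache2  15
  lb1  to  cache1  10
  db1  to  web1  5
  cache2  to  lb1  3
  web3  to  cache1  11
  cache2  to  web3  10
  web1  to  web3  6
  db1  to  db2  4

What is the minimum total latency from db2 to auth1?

20

Comparing a few candidate routes:
db2 → db1 → cache1 → auth1: 4 + 5 + 13 = 22
db2 → cache1 → cache2 → lb1 → auth1: 7 + 4 + 3 + 8 = 22
db2 → cache1 → auth1: 7 + 13 = 20
Best route has total 20 ms.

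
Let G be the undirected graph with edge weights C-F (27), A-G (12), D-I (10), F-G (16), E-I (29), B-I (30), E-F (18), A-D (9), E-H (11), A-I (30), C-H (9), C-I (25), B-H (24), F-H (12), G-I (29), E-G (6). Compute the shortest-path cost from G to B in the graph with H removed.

59

Comparing a few candidate routes:
G→A→D→I→B: 12 + 9 + 10 + 30 = 61
G→A→I→B: 12 + 30 + 30 = 72
G→I→B: 29 + 30 = 59
G→E→I→B: 6 + 29 + 30 = 65
G→F→E→I→B: 16 + 18 + 29 + 30 = 93
Best route has total 59.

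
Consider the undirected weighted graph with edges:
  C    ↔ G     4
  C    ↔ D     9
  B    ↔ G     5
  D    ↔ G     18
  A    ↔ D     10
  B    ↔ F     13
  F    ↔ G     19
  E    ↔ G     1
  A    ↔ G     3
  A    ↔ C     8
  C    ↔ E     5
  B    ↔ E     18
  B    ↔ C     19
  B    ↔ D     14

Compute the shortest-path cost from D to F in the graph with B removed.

32

A few of the D→F routes:
D→C→E→G→F: 9 + 5 + 1 + 19 = 34
D→A→G→F: 10 + 3 + 19 = 32
D→C→G→F: 9 + 4 + 19 = 32
D→C→A→G→F: 9 + 8 + 3 + 19 = 39
D→G→F: 18 + 19 = 37
Best route has total 32.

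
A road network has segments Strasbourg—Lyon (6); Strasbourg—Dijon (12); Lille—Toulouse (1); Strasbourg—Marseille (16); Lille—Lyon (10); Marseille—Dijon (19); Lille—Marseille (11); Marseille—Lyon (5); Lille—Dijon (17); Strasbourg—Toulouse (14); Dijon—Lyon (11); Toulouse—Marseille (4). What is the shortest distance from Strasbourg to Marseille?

Checking several routes:
Strasbourg → Toulouse → Marseille: 14 + 4 = 18
Strasbourg → Lyon → Lille → Toulouse → Marseille: 6 + 10 + 1 + 4 = 21
Strasbourg → Lyon → Lille → Marseille: 6 + 10 + 11 = 27
Strasbourg → Lyon → Marseille: 6 + 5 = 11
Strasbourg → Marseille: 16
Strasbourg → Toulouse → Lille → Marseille: 14 + 1 + 11 = 26
Shortest: 11.

11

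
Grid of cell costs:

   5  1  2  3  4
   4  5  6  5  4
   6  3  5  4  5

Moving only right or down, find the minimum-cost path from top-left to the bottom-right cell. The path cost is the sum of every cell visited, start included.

One optimal route is (0,0)→(0,1)→(0,2)→(0,3)→(0,4)→(1,4)→(2,4).
Its cost is 5 + 1 + 2 + 3 + 4 + 4 + 5 = 24.

24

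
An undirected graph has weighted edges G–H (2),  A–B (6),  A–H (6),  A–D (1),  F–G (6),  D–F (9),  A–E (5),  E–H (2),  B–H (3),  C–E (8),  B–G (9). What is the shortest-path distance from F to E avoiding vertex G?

15

Candidate routes:
F-D-A-E: 9 + 1 + 5 = 15
F-D-A-B-H-E: 9 + 1 + 6 + 3 + 2 = 21
F-D-A-H-E: 9 + 1 + 6 + 2 = 18
Shortest: 15.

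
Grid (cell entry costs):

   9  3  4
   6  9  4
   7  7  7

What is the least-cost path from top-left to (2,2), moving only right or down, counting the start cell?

27

Cheapest: [0,0]→[0,1]→[0,2]→[1,2]→[2,2]
  9 + 3 + 4 + 4 + 7 = 27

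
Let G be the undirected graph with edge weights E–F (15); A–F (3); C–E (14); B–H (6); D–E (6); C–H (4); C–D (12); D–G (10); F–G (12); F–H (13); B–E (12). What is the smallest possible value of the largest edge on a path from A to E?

12

Some routes from A to E:
A-F-G-D-E: max(3, 12, 10, 6) = 12
A-F-H-B-E: max(3, 13, 6, 12) = 13
A-F-G-D-C-H-B-E: max(3, 12, 10, 12, 4, 6, 12) = 12
A-F-H-C-D-E: max(3, 13, 4, 12, 6) = 13
Smallest bottleneck: 12.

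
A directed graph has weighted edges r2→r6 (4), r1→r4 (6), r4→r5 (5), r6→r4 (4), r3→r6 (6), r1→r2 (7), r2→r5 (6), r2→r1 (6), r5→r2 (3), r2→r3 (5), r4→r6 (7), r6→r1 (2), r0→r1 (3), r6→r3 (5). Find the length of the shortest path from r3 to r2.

15

Routes from r3 to r2:
r3-r6-r4-r5-r2: 6 + 4 + 5 + 3 = 18
r3-r6-r1-r2: 6 + 2 + 7 = 15
r3-r6-r1-r4-r5-r2: 6 + 2 + 6 + 5 + 3 = 22
Shortest: 15.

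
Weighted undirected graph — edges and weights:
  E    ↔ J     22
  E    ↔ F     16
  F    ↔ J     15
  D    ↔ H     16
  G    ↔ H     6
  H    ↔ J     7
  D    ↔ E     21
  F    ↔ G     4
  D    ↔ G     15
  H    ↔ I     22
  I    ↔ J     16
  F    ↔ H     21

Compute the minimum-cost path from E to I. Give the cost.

38

Some routes from E to I:
E -> F -> J -> I: 16 + 15 + 16 = 47
E -> J -> H -> I: 22 + 7 + 22 = 51
E -> F -> G -> H -> I: 16 + 4 + 6 + 22 = 48
E -> F -> G -> H -> J -> I: 16 + 4 + 6 + 7 + 16 = 49
E -> J -> I: 22 + 16 = 38
Best route has total 38.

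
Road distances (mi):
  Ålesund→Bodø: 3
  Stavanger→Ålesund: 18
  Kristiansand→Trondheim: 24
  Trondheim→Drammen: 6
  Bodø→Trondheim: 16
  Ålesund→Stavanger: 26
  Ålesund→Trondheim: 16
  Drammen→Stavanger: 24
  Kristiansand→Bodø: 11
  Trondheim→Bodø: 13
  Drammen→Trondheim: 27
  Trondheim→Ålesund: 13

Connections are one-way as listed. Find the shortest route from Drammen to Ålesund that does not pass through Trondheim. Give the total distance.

42

Candidate routes:
Drammen → Stavanger → Ålesund: 24 + 18 = 42
The minimum is 42 mi.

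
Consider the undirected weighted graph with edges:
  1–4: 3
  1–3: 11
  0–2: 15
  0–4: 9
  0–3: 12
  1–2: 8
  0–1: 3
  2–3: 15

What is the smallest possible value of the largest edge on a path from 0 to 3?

A few of the 0→3 routes:
0 -> 1 -> 3: max(3, 11) = 11
0 -> 1 -> 2 -> 3: max(3, 8, 15) = 15
0 -> 4 -> 1 -> 3: max(9, 3, 11) = 11
0 -> 4 -> 1 -> 2 -> 3: max(9, 3, 8, 15) = 15
0 -> 3: max(12) = 12
The minimum achievable maximum is 11.

11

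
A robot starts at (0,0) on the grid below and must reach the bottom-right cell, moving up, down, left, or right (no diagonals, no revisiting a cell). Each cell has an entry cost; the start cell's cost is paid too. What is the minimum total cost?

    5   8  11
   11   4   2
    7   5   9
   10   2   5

Cheapest: [0,0] → [0,1] → [1,1] → [2,1] → [3,1] → [3,2]
  5 + 8 + 4 + 5 + 2 + 5 = 29

29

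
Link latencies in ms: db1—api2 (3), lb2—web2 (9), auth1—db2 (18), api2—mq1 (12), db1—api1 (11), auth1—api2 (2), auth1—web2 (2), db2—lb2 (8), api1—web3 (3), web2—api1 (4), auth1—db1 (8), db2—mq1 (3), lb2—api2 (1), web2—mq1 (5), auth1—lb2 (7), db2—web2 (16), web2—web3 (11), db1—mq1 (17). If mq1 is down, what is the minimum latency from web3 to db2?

A few of the web3→db2 routes:
web3 - web2 - auth1 - api2 - lb2 - db2: 11 + 2 + 2 + 1 + 8 = 24
web3 - api1 - web2 - auth1 - lb2 - db2: 3 + 4 + 2 + 7 + 8 = 24
web3 - api1 - web2 - lb2 - db2: 3 + 4 + 9 + 8 = 24
web3 - api1 - web2 - db2: 3 + 4 + 16 = 23
web3 - api1 - db1 - api2 - lb2 - db2: 3 + 11 + 3 + 1 + 8 = 26
web3 - api1 - web2 - auth1 - api2 - lb2 - db2: 3 + 4 + 2 + 2 + 1 + 8 = 20
Best route has total 20 ms.

20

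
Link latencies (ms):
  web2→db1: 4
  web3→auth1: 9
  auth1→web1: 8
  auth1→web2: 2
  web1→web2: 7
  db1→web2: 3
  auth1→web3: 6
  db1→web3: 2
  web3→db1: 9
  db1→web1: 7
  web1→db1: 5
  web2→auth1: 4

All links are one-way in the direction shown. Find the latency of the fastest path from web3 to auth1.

Paths from web3 to auth1:
web3-db1-web1-web2-auth1: 9 + 7 + 7 + 4 = 27
web3-db1-web2-auth1: 9 + 3 + 4 = 16
web3-auth1: 9
Best route has total 9 ms.

9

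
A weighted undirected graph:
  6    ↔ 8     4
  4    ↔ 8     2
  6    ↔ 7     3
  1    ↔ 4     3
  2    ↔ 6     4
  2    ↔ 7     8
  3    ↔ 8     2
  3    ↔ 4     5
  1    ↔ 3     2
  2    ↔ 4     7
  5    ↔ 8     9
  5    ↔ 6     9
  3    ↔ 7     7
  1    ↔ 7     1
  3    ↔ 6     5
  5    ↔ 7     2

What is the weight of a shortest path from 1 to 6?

Some routes from 1 to 6:
1 - 4 - 8 - 6: 3 + 2 + 4 = 9
1 - 3 - 7 - 6: 2 + 7 + 3 = 12
1 - 7 - 6: 1 + 3 = 4
1 - 4 - 8 - 3 - 6: 3 + 2 + 2 + 5 = 12
1 - 3 - 6: 2 + 5 = 7
1 - 3 - 8 - 6: 2 + 2 + 4 = 8
Shortest: 4.

4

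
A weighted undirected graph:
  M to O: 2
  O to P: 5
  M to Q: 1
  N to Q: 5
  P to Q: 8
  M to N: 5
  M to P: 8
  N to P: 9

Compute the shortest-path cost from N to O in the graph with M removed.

Paths from N to O avoiding M:
N-Q-P-O: 5 + 8 + 5 = 18
N-P-O: 9 + 5 = 14
Best route has total 14.

14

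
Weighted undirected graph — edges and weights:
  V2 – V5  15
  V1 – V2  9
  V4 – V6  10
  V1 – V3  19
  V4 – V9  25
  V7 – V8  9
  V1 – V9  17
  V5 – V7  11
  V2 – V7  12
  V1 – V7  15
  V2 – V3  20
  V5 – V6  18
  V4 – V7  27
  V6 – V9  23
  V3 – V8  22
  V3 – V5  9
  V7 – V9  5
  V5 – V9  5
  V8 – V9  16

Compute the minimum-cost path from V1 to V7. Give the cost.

15

Checking several routes:
V1→V7: 15
V1→V9→V7: 17 + 5 = 22
V1→V2→V5→V9→V7: 9 + 15 + 5 + 5 = 34
V1→V2→V7: 9 + 12 = 21
V1→V9→V5→V7: 17 + 5 + 11 = 33
Best route has total 15.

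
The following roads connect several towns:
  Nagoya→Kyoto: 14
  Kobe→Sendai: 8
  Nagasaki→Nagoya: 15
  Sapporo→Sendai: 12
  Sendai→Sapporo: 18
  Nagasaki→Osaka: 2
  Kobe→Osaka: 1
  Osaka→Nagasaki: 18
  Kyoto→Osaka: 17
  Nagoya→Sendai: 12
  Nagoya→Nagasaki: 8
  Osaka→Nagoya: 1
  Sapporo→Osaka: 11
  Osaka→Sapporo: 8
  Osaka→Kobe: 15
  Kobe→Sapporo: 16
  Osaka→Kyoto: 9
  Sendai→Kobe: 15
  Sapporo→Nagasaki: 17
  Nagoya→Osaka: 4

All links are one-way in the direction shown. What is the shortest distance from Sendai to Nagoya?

A few of the Sendai→Nagoya routes:
Sendai → Sapporo → Nagasaki → Osaka → Nagoya: 18 + 17 + 2 + 1 = 38
Sendai → Sapporo → Osaka → Nagoya: 18 + 11 + 1 = 30
Sendai → Kobe → Osaka → Nagoya: 15 + 1 + 1 = 17
Shortest: 17.

17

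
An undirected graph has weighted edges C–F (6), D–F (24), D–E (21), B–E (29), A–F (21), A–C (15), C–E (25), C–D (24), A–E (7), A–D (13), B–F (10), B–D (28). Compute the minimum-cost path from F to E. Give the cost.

Comparing a few candidate routes:
F → A → E: 21 + 7 = 28
F → B → E: 10 + 29 = 39
F → C → E: 6 + 25 = 31
F → C → A → E: 6 + 15 + 7 = 28
Shortest: 28.

28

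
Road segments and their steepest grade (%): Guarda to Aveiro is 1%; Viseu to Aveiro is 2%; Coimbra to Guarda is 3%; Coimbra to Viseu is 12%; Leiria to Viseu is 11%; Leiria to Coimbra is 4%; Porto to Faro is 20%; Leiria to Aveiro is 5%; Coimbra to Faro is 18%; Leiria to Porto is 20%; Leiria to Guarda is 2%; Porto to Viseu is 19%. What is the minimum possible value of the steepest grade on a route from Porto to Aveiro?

A few of the Porto→Aveiro routes:
Porto → Viseu → Coimbra → Leiria → Guarda → Aveiro: max(19, 12, 4, 2, 1) = 19
Porto → Viseu → Aveiro: max(19, 2) = 19
Porto → Viseu → Coimbra → Guarda → Aveiro: max(19, 12, 3, 1) = 19
Porto → Viseu → Coimbra → Leiria → Aveiro: max(19, 12, 4, 5) = 19
Smallest bottleneck: 19%.

19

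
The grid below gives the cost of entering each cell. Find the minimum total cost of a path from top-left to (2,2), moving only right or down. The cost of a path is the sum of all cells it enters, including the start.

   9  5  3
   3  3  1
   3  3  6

Cheapest: r0c0 -> r1c0 -> r1c1 -> r1c2 -> r2c2
  9 + 3 + 3 + 1 + 6 = 22

22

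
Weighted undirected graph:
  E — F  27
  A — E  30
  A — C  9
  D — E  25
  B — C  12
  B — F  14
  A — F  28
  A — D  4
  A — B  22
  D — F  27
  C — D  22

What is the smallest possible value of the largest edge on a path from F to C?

14

Comparing a few candidate routes:
F - B - C: max(14, 12) = 14
F - B - A - C: max(14, 22, 9) = 22
F - B - A - D - C: max(14, 22, 4, 22) = 22
The minimum achievable maximum is 14.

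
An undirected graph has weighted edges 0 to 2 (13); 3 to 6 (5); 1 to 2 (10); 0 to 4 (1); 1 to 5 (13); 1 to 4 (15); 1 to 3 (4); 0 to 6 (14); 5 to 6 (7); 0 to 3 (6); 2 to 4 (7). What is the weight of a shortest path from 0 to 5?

A few of the 0→5 routes:
0 - 4 - 1 - 5: 1 + 15 + 13 = 29
0 - 3 - 1 - 5: 6 + 4 + 13 = 23
0 - 3 - 6 - 5: 6 + 5 + 7 = 18
0 - 6 - 5: 14 + 7 = 21
Shortest: 18.

18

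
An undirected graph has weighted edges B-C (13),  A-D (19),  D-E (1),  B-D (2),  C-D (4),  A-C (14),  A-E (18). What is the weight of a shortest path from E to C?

5

Candidate routes:
E-A-D-C: 18 + 19 + 4 = 41
E-A-C: 18 + 14 = 32
E-D-B-C: 1 + 2 + 13 = 16
E-D-A-C: 1 + 19 + 14 = 34
E-D-C: 1 + 4 = 5
E-A-D-B-C: 18 + 19 + 2 + 13 = 52
Shortest: 5.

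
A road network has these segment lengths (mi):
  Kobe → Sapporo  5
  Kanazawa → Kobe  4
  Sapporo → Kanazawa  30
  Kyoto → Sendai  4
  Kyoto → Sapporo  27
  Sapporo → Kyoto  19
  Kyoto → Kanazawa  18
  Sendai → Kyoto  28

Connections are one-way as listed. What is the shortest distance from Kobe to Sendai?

28

Candidate routes:
Kobe→Sapporo→Kyoto→Sendai: 5 + 19 + 4 = 28
Shortest: 28 mi.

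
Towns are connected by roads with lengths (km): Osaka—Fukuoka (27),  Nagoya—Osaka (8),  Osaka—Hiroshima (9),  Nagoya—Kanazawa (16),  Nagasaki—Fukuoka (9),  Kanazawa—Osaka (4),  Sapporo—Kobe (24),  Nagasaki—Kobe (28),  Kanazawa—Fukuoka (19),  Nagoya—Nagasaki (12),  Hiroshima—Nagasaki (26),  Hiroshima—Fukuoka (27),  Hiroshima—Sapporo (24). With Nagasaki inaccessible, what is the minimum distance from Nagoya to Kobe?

Comparing a few candidate routes:
Nagoya -> Kanazawa -> Fukuoka -> Osaka -> Hiroshima -> Sapporo -> Kobe: 16 + 19 + 27 + 9 + 24 + 24 = 119
Nagoya -> Kanazawa -> Osaka -> Hiroshima -> Sapporo -> Kobe: 16 + 4 + 9 + 24 + 24 = 77
Nagoya -> Kanazawa -> Fukuoka -> Hiroshima -> Sapporo -> Kobe: 16 + 19 + 27 + 24 + 24 = 110
Nagoya -> Osaka -> Kanazawa -> Fukuoka -> Hiroshima -> Sapporo -> Kobe: 8 + 4 + 19 + 27 + 24 + 24 = 106
Nagoya -> Osaka -> Hiroshima -> Sapporo -> Kobe: 8 + 9 + 24 + 24 = 65
Nagoya -> Osaka -> Fukuoka -> Hiroshima -> Sapporo -> Kobe: 8 + 27 + 27 + 24 + 24 = 110
Shortest: 65 km.

65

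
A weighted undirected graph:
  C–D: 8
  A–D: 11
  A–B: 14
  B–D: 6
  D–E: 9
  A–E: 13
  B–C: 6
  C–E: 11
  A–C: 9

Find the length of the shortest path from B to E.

A few of the B→E routes:
B→D→E: 6 + 9 = 15
B→C→D→E: 6 + 8 + 9 = 23
B→C→E: 6 + 11 = 17
B→D→C→E: 6 + 8 + 11 = 25
B→A→E: 14 + 13 = 27
Shortest: 15.

15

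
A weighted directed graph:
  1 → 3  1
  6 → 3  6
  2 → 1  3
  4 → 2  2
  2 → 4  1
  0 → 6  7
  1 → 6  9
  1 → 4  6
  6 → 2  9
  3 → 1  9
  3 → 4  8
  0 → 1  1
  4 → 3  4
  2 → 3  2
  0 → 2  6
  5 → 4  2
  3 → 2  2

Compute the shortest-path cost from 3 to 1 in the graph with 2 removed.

9

Candidate routes:
3→1: 9
The minimum is 9.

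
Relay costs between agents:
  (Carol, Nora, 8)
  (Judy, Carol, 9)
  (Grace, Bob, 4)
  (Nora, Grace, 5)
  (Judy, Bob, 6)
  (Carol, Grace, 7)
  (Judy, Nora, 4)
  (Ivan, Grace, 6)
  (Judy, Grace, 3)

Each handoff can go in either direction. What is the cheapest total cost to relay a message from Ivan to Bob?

Comparing a few candidate routes:
Ivan→Grace→Bob: 6 + 4 = 10
Ivan→Grace→Carol→Judy→Bob: 6 + 7 + 9 + 6 = 28
Ivan→Grace→Nora→Judy→Bob: 6 + 5 + 4 + 6 = 21
Ivan→Grace→Judy→Bob: 6 + 3 + 6 = 15
Ivan→Grace→Carol→Nora→Judy→Bob: 6 + 7 + 8 + 4 + 6 = 31
Best route has total 10.

10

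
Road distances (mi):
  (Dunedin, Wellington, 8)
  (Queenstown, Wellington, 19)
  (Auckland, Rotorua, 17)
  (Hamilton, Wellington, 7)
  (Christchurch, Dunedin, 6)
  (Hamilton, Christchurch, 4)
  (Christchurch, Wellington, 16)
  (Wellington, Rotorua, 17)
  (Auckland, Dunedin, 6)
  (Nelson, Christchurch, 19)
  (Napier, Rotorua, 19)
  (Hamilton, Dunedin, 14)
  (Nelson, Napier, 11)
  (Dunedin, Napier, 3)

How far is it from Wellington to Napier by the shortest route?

Checking several routes:
Wellington-Hamilton-Christchurch-Dunedin-Napier: 7 + 4 + 6 + 3 = 20
Wellington-Hamilton-Dunedin-Napier: 7 + 14 + 3 = 24
Wellington-Dunedin-Napier: 8 + 3 = 11
The minimum is 11 mi.

11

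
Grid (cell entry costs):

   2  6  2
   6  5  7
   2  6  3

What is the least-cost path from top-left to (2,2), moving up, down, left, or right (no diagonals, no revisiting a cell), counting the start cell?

Path [0,0] [1,0] [2,0] [2,1] [2,2]: 2 + 6 + 2 + 6 + 3 = 19.

19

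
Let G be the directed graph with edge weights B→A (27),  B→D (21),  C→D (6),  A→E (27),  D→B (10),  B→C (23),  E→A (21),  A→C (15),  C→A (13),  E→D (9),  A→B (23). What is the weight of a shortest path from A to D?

Candidate routes:
A -> E -> D: 27 + 9 = 36
A -> B -> C -> D: 23 + 23 + 6 = 52
A -> C -> D: 15 + 6 = 21
A -> B -> D: 23 + 21 = 44
Best route has total 21.

21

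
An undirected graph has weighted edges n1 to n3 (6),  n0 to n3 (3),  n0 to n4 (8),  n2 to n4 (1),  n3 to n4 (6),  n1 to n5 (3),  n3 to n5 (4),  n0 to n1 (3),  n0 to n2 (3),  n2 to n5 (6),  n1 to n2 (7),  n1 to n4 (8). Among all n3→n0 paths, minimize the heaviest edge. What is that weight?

Comparing a few candidate routes:
n3 → n0: max(3) = 3
n3 → n1 → n0: max(6, 3) = 6
n3 → n5 → n1 → n0: max(4, 3, 3) = 4
The minimum achievable maximum is 3.

3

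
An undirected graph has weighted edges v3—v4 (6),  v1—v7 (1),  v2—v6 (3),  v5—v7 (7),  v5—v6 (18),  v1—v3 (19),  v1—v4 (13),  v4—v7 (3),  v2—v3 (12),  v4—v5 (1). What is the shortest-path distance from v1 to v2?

Comparing a few candidate routes:
v1 - v7 - v5 - v4 - v3 - v2: 1 + 7 + 1 + 6 + 12 = 27
v1 - v7 - v4 - v5 - v6 - v2: 1 + 3 + 1 + 18 + 3 = 26
v1 - v7 - v4 - v3 - v2: 1 + 3 + 6 + 12 = 22
v1 - v7 - v5 - v6 - v2: 1 + 7 + 18 + 3 = 29
Best route has total 22.

22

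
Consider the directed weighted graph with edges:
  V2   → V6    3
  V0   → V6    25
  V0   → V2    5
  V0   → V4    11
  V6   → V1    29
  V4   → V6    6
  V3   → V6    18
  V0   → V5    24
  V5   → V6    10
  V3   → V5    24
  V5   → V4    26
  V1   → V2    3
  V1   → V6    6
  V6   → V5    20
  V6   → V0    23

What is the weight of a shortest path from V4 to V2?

Candidate routes:
V4 - V6 - V0 - V2: 6 + 23 + 5 = 34
V4 - V6 - V1 - V2: 6 + 29 + 3 = 38
Shortest: 34.

34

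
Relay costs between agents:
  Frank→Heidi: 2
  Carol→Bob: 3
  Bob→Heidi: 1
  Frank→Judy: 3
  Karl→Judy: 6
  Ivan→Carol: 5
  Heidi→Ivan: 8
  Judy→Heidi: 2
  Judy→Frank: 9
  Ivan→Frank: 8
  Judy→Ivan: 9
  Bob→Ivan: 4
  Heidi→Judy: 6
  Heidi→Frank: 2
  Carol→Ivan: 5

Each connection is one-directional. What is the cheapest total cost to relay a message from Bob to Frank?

Paths from Bob to Frank:
Bob → Heidi → Ivan → Frank: 1 + 8 + 8 = 17
Bob → Heidi → Judy → Frank: 1 + 6 + 9 = 16
Bob → Heidi → Judy → Ivan → Frank: 1 + 6 + 9 + 8 = 24
Bob → Ivan → Frank: 4 + 8 = 12
Bob → Heidi → Frank: 1 + 2 = 3
The minimum is 3.

3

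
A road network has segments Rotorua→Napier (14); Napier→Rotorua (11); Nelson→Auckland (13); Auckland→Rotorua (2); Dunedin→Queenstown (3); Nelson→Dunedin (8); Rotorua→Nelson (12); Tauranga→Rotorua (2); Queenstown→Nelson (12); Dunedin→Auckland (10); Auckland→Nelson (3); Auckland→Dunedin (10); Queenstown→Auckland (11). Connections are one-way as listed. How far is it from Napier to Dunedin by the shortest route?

Routes from Napier to Dunedin:
Napier → Rotorua → Nelson → Dunedin: 11 + 12 + 8 = 31
Napier → Rotorua → Nelson → Auckland → Dunedin: 11 + 12 + 13 + 10 = 46
Best route has total 31.

31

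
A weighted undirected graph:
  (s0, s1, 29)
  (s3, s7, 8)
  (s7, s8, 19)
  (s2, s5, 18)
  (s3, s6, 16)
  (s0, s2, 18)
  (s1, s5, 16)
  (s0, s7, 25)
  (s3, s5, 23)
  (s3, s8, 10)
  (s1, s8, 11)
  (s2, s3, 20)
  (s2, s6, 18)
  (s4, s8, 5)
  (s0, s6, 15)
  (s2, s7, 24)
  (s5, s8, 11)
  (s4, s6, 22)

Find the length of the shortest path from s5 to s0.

36

Checking several routes:
s5-s2-s0: 18 + 18 = 36
s5-s1-s0: 16 + 29 = 45
s5-s2-s6-s0: 18 + 18 + 15 = 51
The minimum is 36.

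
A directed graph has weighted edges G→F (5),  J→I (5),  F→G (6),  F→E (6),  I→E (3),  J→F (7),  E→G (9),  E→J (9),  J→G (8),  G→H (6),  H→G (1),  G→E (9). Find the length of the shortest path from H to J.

19

Paths from H to J:
H → G → E → J: 1 + 9 + 9 = 19
H → G → F → E → J: 1 + 5 + 6 + 9 = 21
Best route has total 19.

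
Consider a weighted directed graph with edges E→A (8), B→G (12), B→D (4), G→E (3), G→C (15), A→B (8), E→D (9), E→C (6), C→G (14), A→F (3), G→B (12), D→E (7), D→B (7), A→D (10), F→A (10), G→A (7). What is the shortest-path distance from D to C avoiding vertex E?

Routes from D to C avoiding E:
D→B→G→C: 7 + 12 + 15 = 34
The minimum is 34.

34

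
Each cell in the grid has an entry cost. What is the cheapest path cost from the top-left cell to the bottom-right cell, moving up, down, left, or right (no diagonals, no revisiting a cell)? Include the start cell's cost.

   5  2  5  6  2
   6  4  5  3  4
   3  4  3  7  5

28

Best path: r0c0→r0c1→r1c1→r1c2→r1c3→r1c4→r2c4
Cost: 5 + 2 + 4 + 5 + 3 + 4 + 5 = 28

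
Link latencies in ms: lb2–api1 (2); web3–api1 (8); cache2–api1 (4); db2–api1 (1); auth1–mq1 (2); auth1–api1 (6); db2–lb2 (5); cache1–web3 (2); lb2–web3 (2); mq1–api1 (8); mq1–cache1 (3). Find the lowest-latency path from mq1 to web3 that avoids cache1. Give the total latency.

Checking several routes:
mq1-auth1-api1-lb2-web3: 2 + 6 + 2 + 2 = 12
mq1-api1-lb2-web3: 8 + 2 + 2 = 12
mq1-auth1-api1-web3: 2 + 6 + 8 = 16
mq1-auth1-api1-db2-lb2-web3: 2 + 6 + 1 + 5 + 2 = 16
Shortest: 12 ms.

12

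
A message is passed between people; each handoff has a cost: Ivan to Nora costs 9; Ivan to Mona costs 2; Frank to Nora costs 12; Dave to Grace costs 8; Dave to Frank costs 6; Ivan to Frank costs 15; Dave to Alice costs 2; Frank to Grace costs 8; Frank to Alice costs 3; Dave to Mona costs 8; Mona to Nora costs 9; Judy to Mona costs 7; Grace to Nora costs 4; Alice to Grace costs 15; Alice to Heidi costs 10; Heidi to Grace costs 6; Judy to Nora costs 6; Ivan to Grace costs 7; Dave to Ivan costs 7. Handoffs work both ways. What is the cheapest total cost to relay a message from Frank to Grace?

Comparing a few candidate routes:
Frank -> Dave -> Grace: 6 + 8 = 14
Frank -> Grace: 8
Frank -> Alice -> Dave -> Grace: 3 + 2 + 8 = 13
Best route has total 8.

8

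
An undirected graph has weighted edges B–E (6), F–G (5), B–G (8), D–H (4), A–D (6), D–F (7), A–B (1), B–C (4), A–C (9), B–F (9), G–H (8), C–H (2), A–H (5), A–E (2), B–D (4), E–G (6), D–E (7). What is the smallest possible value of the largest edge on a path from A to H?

Comparing a few candidate routes:
A→B→D→H: max(1, 4, 4) = 4
A→B→C→H: max(1, 4, 2) = 4
A→H: max(5) = 5
Smallest bottleneck: 4.

4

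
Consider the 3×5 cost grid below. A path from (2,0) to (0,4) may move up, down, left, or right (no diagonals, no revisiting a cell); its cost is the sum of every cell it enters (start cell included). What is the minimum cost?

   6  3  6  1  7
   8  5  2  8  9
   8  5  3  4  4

32

Best path: (2,0) → (2,1) → (2,2) → (1,2) → (0,2) → (0,3) → (0,4)
Cost: 8 + 5 + 3 + 2 + 6 + 1 + 7 = 32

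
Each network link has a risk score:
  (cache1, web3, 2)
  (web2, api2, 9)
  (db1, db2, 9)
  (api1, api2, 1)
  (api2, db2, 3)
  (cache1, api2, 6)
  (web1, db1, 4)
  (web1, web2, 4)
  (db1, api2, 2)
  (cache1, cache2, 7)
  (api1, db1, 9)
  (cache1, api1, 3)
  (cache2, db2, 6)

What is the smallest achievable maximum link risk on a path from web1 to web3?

4

Comparing a few candidate routes:
web1-db1-api2-api1-cache1-web3: max(4, 2, 1, 3, 2) = 4
web1-db1-api2-cache1-web3: max(4, 2, 6, 2) = 6
web1-db1-api2-db2-cache2-cache1-web3: max(4, 2, 3, 6, 7, 2) = 7
web1-web2-api2-db1-api1-cache1-web3: max(4, 9, 2, 9, 3, 2) = 9
web1-web2-api2-db1-db2-cache2-cache1-web3: max(4, 9, 2, 9, 6, 7, 2) = 9
Best route has worst link 4.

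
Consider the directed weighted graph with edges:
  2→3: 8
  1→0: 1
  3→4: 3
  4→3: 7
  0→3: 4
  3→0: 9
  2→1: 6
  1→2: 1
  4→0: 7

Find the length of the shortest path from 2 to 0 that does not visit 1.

Paths from 2 to 0 avoiding 1:
2 → 3 → 4 → 0: 8 + 3 + 7 = 18
2 → 3 → 0: 8 + 9 = 17
Best route has total 17.

17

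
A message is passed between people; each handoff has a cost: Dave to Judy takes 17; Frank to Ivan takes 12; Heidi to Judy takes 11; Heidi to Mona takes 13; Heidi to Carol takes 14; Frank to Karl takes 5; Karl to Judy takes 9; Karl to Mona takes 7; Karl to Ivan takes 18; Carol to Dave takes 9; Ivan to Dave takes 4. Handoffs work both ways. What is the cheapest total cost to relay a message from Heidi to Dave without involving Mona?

Paths from Heidi to Dave avoiding Mona:
Heidi → Judy → Karl → Ivan → Dave: 11 + 9 + 18 + 4 = 42
Heidi → Judy → Karl → Frank → Ivan → Dave: 11 + 9 + 5 + 12 + 4 = 41
Heidi → Judy → Dave: 11 + 17 = 28
Heidi → Carol → Dave: 14 + 9 = 23
Best route has total 23.

23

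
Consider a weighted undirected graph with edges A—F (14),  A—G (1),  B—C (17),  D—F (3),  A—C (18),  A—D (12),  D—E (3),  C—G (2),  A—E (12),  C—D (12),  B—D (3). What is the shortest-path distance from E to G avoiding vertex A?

17

Routes from E to G avoiding A:
E→D→B→C→G: 3 + 3 + 17 + 2 = 25
E→D→C→G: 3 + 12 + 2 = 17
Best route has total 17.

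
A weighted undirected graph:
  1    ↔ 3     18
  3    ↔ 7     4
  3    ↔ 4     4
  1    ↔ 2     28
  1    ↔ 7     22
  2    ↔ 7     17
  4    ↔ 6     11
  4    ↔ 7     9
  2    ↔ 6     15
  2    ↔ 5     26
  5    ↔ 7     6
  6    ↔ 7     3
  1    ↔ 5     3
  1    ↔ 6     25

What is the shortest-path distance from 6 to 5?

9

Checking several routes:
6 -> 4 -> 3 -> 7 -> 5: 11 + 4 + 4 + 6 = 25
6 -> 4 -> 7 -> 5: 11 + 9 + 6 = 26
6 -> 7 -> 5: 3 + 6 = 9
Best route has total 9.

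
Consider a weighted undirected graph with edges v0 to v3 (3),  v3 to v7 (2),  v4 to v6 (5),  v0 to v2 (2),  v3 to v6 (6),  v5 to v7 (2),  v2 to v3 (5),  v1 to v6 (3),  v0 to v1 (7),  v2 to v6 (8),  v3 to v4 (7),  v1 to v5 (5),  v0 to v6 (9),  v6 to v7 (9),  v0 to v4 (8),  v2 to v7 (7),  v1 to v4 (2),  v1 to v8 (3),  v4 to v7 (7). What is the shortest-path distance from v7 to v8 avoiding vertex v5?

Some routes from v7 to v8 avoiding v5:
v7 - v4 - v1 - v8: 7 + 2 + 3 = 12
v7 - v3 - v6 - v1 - v8: 2 + 6 + 3 + 3 = 14
v7 - v3 - v4 - v1 - v8: 2 + 7 + 2 + 3 = 14
Shortest: 12.

12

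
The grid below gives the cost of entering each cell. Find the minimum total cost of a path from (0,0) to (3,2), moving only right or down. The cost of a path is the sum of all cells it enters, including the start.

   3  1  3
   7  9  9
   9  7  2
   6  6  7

25

Take [0,0] [0,1] [0,2] [1,2] [2,2] [3,2] for a total of 3 + 1 + 3 + 9 + 2 + 7 = 25.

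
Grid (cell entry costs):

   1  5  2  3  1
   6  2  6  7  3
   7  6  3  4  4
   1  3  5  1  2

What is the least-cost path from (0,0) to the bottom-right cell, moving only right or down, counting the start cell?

One optimal route is (0,0) → (0,1) → (0,2) → (0,3) → (0,4) → (1,4) → (2,4) → (3,4).
Its cost is 1 + 5 + 2 + 3 + 1 + 3 + 4 + 2 = 21.

21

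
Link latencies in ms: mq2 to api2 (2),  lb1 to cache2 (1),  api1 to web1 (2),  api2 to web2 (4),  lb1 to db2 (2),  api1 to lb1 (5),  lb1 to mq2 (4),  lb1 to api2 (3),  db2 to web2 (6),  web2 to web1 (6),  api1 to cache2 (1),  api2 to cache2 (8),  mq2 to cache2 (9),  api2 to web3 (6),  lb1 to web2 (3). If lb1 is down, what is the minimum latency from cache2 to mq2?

Candidate routes:
cache2 → mq2: 9
cache2 → api2 → mq2: 8 + 2 = 10
cache2 → api1 → web1 → web2 → api2 → mq2: 1 + 2 + 6 + 4 + 2 = 15
Shortest: 9 ms.

9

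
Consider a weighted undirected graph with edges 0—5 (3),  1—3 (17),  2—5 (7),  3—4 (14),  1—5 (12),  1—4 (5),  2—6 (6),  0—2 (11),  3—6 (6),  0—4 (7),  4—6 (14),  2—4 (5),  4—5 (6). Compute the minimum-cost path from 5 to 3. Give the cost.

19

Comparing a few candidate routes:
5 → 2 → 4 → 3: 7 + 5 + 14 = 26
5 → 4 → 6 → 3: 6 + 14 + 6 = 26
5 → 2 → 6 → 3: 7 + 6 + 6 = 19
5 → 0 → 4 → 3: 3 + 7 + 14 = 24
5 → 4 → 2 → 6 → 3: 6 + 5 + 6 + 6 = 23
5 → 4 → 3: 6 + 14 = 20
Shortest: 19.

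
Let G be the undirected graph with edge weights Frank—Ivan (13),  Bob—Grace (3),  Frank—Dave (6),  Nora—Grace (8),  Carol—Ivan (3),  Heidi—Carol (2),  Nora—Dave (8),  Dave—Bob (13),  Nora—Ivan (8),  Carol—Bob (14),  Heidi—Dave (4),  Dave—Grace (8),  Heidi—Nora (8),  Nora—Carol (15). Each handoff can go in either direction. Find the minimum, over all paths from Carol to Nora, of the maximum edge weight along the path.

A few of the Carol→Nora routes:
Carol - Ivan - Nora: max(3, 8) = 8
Carol - Ivan - Frank - Dave - Heidi - Nora: max(3, 13, 6, 4, 8) = 13
Carol - Heidi - Dave - Grace - Nora: max(2, 4, 8, 8) = 8
Carol - Heidi - Nora: max(2, 8) = 8
Carol - Heidi - Dave - Nora: max(2, 4, 8) = 8
The minimum achievable maximum is 8.

8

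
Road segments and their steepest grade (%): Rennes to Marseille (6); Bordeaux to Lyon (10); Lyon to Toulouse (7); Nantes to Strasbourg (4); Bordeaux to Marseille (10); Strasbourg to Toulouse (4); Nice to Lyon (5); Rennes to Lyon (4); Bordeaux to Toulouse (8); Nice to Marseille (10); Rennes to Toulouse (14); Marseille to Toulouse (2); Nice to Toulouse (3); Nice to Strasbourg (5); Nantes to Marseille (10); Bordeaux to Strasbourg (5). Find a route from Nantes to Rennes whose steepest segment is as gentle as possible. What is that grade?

Some routes from Nantes to Rennes:
Nantes - Strasbourg - Nice - Lyon - Rennes: max(4, 5, 5, 4) = 5
Nantes - Strasbourg - Toulouse - Nice - Lyon - Rennes: max(4, 4, 3, 5, 4) = 5
Nantes - Strasbourg - Nice - Toulouse - Marseille - Rennes: max(4, 5, 3, 2, 6) = 6
Best route has worst link 5%.

5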